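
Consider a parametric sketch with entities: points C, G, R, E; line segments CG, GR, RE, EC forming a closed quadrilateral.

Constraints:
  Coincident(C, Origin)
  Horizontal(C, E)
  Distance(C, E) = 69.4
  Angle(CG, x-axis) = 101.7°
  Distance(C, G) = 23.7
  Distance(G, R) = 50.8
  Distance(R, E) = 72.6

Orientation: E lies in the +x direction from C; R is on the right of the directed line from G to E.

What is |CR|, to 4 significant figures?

27.20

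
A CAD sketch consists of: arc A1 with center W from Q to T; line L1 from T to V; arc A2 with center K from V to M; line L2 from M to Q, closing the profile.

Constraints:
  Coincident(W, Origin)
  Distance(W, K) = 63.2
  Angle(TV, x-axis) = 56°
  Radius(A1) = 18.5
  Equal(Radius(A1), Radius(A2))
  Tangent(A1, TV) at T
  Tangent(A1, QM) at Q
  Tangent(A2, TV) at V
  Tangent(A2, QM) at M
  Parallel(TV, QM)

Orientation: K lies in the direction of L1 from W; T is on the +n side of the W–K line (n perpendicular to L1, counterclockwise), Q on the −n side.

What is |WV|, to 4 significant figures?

65.85

The slot axis is L1's direction at 56.0°, so u = (cos 56.0°, sin 56.0°) = (0.5592, 0.8290) and n = (−sin 56.0°, cos 56.0°) = (-0.8290, 0.5592). W is at the origin and K lies 63.2 along u from W, so K = 63.2·u = (35.34, 52.40). Tangency of A1 to both parallel lines with radius 18.5 puts T and Q at W ± 18.5·n: T = (-15.34, 10.35), Q = (15.34, -10.35). Equal radii place V and M the same way about K: V = K + 18.5·n = (20.00, 62.74), M = K − 18.5·n = (50.68, 42.05). Then |WV| = |V − W| = 65.85.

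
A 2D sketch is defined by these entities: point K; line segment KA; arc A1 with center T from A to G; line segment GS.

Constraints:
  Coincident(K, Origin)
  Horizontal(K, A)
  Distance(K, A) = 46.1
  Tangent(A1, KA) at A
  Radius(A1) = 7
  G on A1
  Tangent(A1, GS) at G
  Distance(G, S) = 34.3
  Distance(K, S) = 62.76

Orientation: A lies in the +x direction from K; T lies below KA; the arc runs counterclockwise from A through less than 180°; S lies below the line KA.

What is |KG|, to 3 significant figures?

40.2

K is at the origin; KA is horizontal with |KA| = 46.1 and A on the +x side, so A = (46.1, 0.00). A1 meets KA tangentially, so TA is at right angles to KA, so T = A + (0, -7) = (46.1, -7.00). Since TG ⟂ GS (tangency), |TS| = √(7.0² + 34.3²) = 35.0 regardless of where G sits on A1. So S lies on both circle(K, 62.76) and circle(T, 35.0); the below-KA intersection is S = (46.6, -42.0). G is the foot of the tangent from S: G = (39.3, -8.50).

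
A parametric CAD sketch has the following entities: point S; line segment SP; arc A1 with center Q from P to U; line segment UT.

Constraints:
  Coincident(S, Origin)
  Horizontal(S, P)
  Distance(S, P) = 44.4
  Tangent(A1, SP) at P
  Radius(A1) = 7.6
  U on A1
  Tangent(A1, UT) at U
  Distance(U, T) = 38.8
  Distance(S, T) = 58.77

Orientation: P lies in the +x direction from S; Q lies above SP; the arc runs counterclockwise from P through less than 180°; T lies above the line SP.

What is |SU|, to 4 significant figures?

52.47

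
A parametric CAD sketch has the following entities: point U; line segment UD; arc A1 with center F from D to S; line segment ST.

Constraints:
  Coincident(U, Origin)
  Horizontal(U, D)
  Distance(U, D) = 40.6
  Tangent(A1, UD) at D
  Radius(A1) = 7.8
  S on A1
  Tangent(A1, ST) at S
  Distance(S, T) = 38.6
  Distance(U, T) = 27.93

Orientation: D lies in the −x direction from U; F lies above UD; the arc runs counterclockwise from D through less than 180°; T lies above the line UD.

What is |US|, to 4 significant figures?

35.54

Checks: ∠(FD, DU) = 90.00° ✓; |FS| = 7.800 ✓; ∠(FS, ST) = 90.00° ✓; |ST| = 38.60 ✓; |UT| = 27.93 ✓.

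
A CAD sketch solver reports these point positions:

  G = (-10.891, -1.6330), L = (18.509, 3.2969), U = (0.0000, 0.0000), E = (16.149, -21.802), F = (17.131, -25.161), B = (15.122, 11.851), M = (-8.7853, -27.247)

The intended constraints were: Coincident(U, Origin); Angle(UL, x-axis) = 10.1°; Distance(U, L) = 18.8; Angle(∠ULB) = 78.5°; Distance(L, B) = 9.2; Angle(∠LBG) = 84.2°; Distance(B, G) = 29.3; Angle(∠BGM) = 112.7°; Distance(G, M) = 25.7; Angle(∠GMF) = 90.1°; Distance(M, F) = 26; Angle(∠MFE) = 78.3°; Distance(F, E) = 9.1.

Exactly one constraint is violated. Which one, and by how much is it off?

Distance(F, E) = 9.1 — off by 5.60.

U = (0.00, 0.00) ✓; UL at 10.10° ✓; |UL| = 18.80 ✓; ∠ULB = 78.50° ✓; |LB| = 9.200 ✓; ∠LBG = 84.20° ✓; |BG| = 29.30 ✓; ∠BGM = 112.7° ✓; |GM| = 25.70 ✓; ∠GMF = 90.10° ✓; |MF| = 26.00 ✓; ∠MFE = 78.31° ✓; |FE| = 3.500 ✗.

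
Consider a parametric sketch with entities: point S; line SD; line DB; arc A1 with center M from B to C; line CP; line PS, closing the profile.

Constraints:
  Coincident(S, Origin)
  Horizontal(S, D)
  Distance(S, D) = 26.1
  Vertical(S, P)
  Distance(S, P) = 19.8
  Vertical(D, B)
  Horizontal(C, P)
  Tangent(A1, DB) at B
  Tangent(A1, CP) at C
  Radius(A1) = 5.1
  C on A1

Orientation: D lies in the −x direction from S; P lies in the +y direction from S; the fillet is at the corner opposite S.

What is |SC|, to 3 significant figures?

28.9

S is at the origin; SD is horizontal with |SD| = 26.1 and D on the −x side, so D = (-26.1, 0.00). S and P share the same x with |SP| = 19.8 and P on the +y side, so P = (0.00, 19.8). The virtual corner opposite S is at (-26.1, 19.8). Tangency of A1 to DB means the radius MB is perpendicular to DB and tangency of A1 to CP means the radius MC is perpendicular to CP, with radius 5.1, so the center M sits 5.1 in from both sides at M = (-21.0, 14.7). That places the tangent points at B = (-26.1, 14.7) on DB and C = (-21.0, 19.8) on CP. Then |SC| = |C − S| = 28.9.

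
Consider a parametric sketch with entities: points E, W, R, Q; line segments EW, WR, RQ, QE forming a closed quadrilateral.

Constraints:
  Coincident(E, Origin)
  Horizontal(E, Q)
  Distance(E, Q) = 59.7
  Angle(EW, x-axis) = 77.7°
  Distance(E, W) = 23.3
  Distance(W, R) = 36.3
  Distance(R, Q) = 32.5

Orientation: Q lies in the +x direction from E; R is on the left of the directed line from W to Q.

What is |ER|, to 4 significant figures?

48.93

Checks: |WR| = 36.30 ✓; |RQ| = 32.50 ✓.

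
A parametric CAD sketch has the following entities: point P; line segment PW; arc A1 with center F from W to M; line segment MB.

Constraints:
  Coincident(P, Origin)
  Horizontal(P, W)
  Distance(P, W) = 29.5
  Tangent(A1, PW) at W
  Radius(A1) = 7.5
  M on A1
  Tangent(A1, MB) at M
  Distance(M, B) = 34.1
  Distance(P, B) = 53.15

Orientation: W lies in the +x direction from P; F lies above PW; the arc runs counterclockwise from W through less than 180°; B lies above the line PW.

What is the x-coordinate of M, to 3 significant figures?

36.9

Checks: |FM| = 7.500 ✓; ∠(FM, MB) = 90.00° ✓; |MB| = 34.10 ✓; |PB| = 53.15 ✓.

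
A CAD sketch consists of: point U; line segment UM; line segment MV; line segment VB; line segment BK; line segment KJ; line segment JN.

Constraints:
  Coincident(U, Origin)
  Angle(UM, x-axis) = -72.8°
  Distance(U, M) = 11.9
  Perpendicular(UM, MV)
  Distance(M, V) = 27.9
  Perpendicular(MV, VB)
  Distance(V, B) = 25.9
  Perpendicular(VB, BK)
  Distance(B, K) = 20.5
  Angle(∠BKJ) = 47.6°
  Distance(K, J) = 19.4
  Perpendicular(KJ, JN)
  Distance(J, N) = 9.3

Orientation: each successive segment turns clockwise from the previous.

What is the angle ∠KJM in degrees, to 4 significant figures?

77.07°

U is at the origin; UM runs at -72.8° with length 11.9, so M = (3.519, -11.37). The perpendicularity gives MV at right angles to UM, so MV runs at -162.8°; with |MV| = 27.9, V = (-23.13, -19.62). The perpendicularity gives VB at right angles to MV, so VB runs at 107.2°; with |VB| = 25.9, B = (-30.79, 5.124). VB ⟂ BK, so BK runs at 17.20°; with |BK| = 20.5, K = (-11.21, 11.19). ∠BKJ = 47.6° gives KJ at -115.2° from the x-axis; with |KJ| = 19.4, J = (-19.47, -6.368). Then cos ∠KJM = JK·JM / (|JK||JM|), giving 77.07°.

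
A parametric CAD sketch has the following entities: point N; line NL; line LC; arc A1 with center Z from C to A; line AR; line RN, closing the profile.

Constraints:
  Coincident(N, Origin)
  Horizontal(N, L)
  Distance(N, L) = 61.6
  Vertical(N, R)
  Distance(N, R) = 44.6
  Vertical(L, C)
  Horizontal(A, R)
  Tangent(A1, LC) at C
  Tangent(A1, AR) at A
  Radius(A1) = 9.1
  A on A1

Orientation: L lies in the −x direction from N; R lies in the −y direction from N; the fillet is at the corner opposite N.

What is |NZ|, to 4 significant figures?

63.38

N is at the origin; NL is horizontal with |NL| = 61.6 and L on the −x side, so L = (-61.60, 0.000). N and R share the same x with |NR| = 44.6 and R on the −y side, so R = (0.000, -44.60). The virtual corner opposite N is at (-61.60, -44.60). Since A1 is tangent to LC there, ZC ⟂ LC and the tangent condition forces ZA to be normal to AR, with radius 9.1, so the center Z sits 9.1 in from both sides at Z = (-52.50, -35.50). Then |NZ| = |Z − N| = 63.38.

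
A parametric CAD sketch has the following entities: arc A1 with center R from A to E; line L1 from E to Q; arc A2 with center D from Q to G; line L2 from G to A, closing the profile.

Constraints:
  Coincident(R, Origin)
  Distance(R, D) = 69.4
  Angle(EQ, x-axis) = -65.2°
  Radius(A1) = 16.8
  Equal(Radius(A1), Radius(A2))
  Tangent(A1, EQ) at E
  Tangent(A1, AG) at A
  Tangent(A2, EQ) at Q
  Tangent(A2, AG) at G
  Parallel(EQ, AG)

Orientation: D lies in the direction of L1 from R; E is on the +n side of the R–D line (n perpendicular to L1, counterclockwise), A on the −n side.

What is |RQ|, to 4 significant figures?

71.40

The slot axis is L1's direction at -65.2°, so u = (cos -65.2°, sin -65.2°) = (0.4195, -0.9078) and n = (−sin -65.2°, cos -65.2°) = (0.9078, 0.4195). R is at the origin and D lies 69.4 along u from R, so D = 69.4·u = (29.11, -63.00). Tangency of A1 to both parallel lines with radius 16.8 puts E and A at R ± 16.8·n: E = (15.25, 7.047), A = (-15.25, -7.047). Equal radii place Q and G the same way about D: Q = D + 16.8·n = (44.36, -55.95), G = D − 16.8·n = (13.86, -70.05). Then |RQ| = |Q − R| = 71.40.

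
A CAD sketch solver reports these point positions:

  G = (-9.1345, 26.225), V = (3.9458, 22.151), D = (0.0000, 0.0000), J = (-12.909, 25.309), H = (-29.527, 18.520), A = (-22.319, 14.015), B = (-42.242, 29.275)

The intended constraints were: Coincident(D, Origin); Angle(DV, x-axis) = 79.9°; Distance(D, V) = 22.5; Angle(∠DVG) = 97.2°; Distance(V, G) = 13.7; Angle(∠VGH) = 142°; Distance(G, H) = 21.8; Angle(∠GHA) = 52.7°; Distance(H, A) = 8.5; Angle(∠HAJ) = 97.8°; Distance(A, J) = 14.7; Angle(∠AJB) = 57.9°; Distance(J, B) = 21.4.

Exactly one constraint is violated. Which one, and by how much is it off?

Distance(J, B) = 21.4 — off by 8.20.

D = (0.00, 0.00) ✓; DV at 79.90° ✓; |DV| = 22.50 ✓; ∠DVG = 97.20° ✓; |VG| = 13.70 ✓; ∠VGH = 142.0° ✓; |GH| = 21.80 ✓; ∠GHA = 52.70° ✓; |HA| = 8.500 ✓; ∠HAJ = 97.80° ✓; |AJ| = 14.70 ✓; ∠AJB = 57.90° ✓; |JB| = 29.60 ✗.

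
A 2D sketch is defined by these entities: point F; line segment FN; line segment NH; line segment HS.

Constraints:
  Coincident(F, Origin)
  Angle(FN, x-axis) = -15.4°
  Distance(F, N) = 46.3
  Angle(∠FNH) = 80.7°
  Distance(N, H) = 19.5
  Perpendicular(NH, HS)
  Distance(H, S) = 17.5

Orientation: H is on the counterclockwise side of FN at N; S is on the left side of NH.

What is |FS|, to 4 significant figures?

30.65

∠FNH = 80.7°, so NH runs at -15.4° + (180° − 80.7°) = 83.90° from the x-axis; with |NH| = 19.5, H = N + 19.5·(cos 83.90°, sin 83.90°) = (46.71, 7.094). The perpendicularity gives HS at right angles to NH; with |HS| = 17.5 on the left of NH, S = H + 17.5·(-0.9943, 0.1063) = (29.31, 8.954). Then |FS| = |S − F| = 30.65.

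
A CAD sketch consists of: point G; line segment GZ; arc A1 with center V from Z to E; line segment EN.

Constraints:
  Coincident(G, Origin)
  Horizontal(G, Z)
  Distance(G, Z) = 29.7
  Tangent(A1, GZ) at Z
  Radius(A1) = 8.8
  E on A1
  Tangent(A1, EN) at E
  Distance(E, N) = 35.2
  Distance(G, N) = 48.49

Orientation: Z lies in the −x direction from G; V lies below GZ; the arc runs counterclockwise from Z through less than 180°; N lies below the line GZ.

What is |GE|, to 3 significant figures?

39.6

G is at the origin; G and Z share the same y with |GZ| = 29.7 and Z on the −x side, so Z = (-29.7, 0.00). Since A1 is tangent to GZ there, VZ ⟂ GZ, so V = Z + (0, -8.8) = (-29.7, -8.80). Since VE ⟂ EN (tangency), |VN| = √(8.8² + 35.2²) = 36.3 regardless of where E sits on A1. So N lies on both circle(G, 48.49) and circle(V, 36.3); the below-GZ intersection is N = (-20.6, -43.9). E is the foot of the tangent from N: E = (-37.4, -13.0).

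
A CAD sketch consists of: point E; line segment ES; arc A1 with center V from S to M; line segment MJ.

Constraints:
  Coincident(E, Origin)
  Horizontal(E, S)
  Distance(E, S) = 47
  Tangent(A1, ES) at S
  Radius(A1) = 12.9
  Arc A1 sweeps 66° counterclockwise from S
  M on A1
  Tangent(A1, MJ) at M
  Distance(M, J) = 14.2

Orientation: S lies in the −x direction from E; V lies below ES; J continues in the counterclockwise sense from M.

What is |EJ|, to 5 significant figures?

67.775

E is at the origin; ES is horizontal with |ES| = 47.0 and S on the −x side, so S = (-47.000, 0.0000). Tangency of A1 to ES means the radius VS is perpendicular to ES, so V = S + (0, -12.9) = (-47.000, -12.900). On A1, S sits at bearing 90° from V; a 66° counterclockwise sweep puts M at bearing 156°, so M = V + 12.9·(cos 156°, sin 156°) = (-58.785, -7.6531). The tangent condition forces VM to be normal to MJ, so MJ runs along (−sin 156°, cos 156°); with |MJ| = 14.2, J = (-64.560, -20.625). Then |EJ| = |J − E| = 67.775.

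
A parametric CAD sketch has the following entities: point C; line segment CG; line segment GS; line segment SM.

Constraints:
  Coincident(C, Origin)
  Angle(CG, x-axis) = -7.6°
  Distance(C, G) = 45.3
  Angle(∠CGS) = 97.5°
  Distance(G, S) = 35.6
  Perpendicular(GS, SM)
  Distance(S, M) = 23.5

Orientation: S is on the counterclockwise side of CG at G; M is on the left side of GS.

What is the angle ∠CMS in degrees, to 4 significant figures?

117.3°

C is at the origin; CG runs at -7.6° with length 45.3, so G = 45.3·(cos -7.6°, sin -7.6°) = (44.90, -5.991). ∠CGS = 97.5°, so GS runs at -7.6° + (180° − 97.5°) = 74.90° from the x-axis; with |GS| = 35.6, S = G + 35.6·(cos 74.90°, sin 74.90°) = (54.18, 28.38). GS is perpendicular to SM; with |SM| = 23.5 on the left of GS, M = S + 23.5·(-0.9655, 0.2605) = (31.49, 34.50). Then cos ∠CMS = MC·MS / (|MC||MS|), giving 117.3°.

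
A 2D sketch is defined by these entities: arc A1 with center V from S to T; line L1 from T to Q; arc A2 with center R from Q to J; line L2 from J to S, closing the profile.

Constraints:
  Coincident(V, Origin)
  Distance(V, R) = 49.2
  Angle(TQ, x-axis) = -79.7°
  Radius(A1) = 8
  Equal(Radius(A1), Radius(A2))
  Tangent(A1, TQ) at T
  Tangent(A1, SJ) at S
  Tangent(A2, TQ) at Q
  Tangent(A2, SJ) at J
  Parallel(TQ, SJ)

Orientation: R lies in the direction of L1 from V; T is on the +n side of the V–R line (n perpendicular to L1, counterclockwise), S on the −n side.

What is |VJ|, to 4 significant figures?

49.85

The slot axis is L1's direction at -79.7°, so u = (cos -79.7°, sin -79.7°) = (0.1788, -0.9839) and n = (−sin -79.7°, cos -79.7°) = (0.9839, 0.1788). V is at the origin and R lies 49.2 along u from V, so R = 49.2·u = (8.797, -48.41). Tangency of A1 to both parallel lines with radius 8.0 puts T and S at V ± 8.0·n: T = (7.871, 1.430), S = (-7.871, -1.430). Equal radii place Q and J the same way about R: Q = R + 8.0·n = (16.67, -46.98), J = R − 8.0·n = (0.9260, -49.84). Then |VJ| = |J − V| = 49.85.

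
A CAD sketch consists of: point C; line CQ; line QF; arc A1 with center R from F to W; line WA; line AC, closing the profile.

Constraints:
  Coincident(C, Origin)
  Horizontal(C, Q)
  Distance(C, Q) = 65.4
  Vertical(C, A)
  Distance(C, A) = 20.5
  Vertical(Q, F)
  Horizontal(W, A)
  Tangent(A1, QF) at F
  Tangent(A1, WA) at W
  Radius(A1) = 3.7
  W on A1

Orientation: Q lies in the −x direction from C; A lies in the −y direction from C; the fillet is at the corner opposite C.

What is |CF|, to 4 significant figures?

67.52

C is at the origin; CQ is horizontal with |CQ| = 65.4 and Q on the −x side, so Q = (-65.40, 0.000). C and A share the same x with |CA| = 20.5 and A on the −y side, so A = (0.000, -20.50). The virtual corner opposite C is at (-65.40, -20.50). Tangency of A1 to QF means the radius RF is perpendicular to QF and since A1 is tangent to WA there, RW ⟂ WA, with radius 3.7, so the center R sits 3.7 in from both sides at R = (-61.70, -16.80). That places the tangent points at F = (-65.40, -16.80) on QF and W = (-61.70, -20.50) on WA. Then |CF| = |F − C| = 67.52.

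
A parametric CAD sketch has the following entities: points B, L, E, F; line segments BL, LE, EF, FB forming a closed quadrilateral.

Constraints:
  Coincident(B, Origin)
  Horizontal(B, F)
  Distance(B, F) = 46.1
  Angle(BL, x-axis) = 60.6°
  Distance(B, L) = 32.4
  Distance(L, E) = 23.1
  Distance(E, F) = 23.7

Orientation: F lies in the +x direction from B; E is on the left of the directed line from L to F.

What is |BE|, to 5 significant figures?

44.305

Checks: |LE| = 23.10 ✓; |EF| = 23.70 ✓.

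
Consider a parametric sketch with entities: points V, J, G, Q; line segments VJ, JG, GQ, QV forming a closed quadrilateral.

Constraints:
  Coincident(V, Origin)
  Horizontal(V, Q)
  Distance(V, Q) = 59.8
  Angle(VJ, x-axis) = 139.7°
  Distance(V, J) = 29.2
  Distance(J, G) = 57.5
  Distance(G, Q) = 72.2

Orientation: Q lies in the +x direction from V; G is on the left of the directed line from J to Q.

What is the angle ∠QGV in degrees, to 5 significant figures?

52.205°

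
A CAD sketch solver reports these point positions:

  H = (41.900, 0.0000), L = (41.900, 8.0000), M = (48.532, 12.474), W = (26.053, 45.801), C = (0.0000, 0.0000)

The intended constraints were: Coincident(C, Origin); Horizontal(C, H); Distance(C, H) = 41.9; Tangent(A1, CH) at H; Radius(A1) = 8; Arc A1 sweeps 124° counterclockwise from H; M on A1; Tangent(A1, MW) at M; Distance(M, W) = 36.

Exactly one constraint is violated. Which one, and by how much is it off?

Distance(M, W) = 36 — off by 4.20.

C = (0.00, 0.00) ✓; C.y = 0.00, H.y = 0.00 ✓; |CH| = 41.90 ✓; ∠(LH, HC) = 90.00° ✓; |LH| = 8.000 ✓; bearing(L→M) − bearing(L→H) = 124.0° ✓; |LM| = 8.000 ✓; ∠(LM, MW) = 90.00° ✓; |MW| = 40.20 ✗.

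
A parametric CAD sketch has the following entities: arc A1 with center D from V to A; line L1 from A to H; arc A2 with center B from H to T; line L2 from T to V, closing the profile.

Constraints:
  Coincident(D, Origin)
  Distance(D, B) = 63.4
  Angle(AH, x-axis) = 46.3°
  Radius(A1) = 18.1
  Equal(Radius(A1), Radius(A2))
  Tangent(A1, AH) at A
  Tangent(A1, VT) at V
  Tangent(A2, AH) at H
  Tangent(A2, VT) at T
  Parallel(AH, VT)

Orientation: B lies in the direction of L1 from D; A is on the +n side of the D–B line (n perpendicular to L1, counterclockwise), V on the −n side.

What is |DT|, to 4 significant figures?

65.93

Tangency of A1 to both parallel lines with radius 18.1 puts A and V at D ± 18.1·n: A = (-13.09, 12.50), V = (13.09, -12.50). Equal radii place H and T the same way about B: H = B + 18.1·n = (30.72, 58.34), T = B − 18.1·n = (56.89, 33.33). Then |DT| = |T − D| = 65.93.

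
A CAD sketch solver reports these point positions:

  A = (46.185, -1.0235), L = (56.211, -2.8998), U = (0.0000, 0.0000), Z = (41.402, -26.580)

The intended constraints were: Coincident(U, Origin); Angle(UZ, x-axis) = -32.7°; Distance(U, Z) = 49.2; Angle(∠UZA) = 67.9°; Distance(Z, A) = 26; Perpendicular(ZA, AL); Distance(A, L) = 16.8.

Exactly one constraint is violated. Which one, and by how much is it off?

Distance(A, L) = 16.8 — off by 6.60.

U = (0.00, 0.00) ✓; UZ at -32.70° ✓; |UZ| = 49.20 ✓; ∠UZA = 67.90° ✓; |ZA| = 26.00 ✓; ∠(ZA, AL) = 90.00° ✓; |AL| = 10.20 ✗.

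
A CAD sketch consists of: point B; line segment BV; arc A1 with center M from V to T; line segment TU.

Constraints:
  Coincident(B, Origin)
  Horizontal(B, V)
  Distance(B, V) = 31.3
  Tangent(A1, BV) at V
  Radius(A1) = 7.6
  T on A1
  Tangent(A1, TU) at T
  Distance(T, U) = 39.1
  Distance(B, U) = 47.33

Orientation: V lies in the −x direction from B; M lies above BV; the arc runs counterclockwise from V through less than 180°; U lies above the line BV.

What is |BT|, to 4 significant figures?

24.62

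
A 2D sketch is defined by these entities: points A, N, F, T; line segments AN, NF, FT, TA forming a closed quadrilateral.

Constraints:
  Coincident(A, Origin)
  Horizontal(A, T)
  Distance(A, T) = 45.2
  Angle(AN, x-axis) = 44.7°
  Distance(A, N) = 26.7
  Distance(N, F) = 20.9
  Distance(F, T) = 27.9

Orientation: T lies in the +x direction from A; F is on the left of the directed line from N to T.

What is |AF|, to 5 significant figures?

46.775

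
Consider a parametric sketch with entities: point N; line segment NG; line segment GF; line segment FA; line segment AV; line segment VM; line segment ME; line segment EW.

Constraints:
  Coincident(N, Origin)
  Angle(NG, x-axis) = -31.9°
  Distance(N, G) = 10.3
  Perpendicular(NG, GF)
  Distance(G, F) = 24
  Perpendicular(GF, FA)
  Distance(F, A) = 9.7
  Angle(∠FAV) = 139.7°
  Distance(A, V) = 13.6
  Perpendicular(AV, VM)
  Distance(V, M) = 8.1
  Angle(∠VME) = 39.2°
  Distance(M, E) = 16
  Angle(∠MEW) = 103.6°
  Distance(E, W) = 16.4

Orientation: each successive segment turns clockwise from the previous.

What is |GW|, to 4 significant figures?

42.27

N is at the origin; NG runs at -31.9° with length 10.3, so G = (8.744, -5.443). The perpendicularity gives GF at right angles to NG, so GF runs at -121.9°; with |GF| = 24.0, F = (-3.938, -25.82). The perpendicularity gives FA at right angles to GF, so FA runs at 148.1°; with |FA| = 9.7, A = (-12.17, -20.69). ∠FAV = 139.7° gives AV at 107.8° from the x-axis; with |AV| = 13.6, V = (-16.33, -7.743). AV is perpendicular to VM, so VM runs at 17.80°; with |VM| = 8.1, M = (-8.618, -5.267). ∠VME = 39.2° gives ME at -123.0° from the x-axis; with |ME| = 16.0, E = (-17.33, -18.69). ∠MEW = 103.6° gives EW at 160.6° from the x-axis; with |EW| = 16.4, W = (-32.80, -13.24). Then |GW| = |W − G| = 42.27.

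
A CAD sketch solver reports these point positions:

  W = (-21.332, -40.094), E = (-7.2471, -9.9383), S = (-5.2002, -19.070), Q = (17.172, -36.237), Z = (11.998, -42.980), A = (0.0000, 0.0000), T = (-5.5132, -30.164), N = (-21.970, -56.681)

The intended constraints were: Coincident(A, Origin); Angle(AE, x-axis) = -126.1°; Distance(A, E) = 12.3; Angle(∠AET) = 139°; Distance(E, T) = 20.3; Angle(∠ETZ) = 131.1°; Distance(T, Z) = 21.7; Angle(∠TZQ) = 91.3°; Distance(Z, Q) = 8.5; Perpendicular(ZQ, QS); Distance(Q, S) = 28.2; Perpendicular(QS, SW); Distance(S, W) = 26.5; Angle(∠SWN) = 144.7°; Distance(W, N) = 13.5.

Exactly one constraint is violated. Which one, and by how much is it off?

Distance(W, N) = 13.5 — off by 3.10.

A = (0.00, 0.00) ✓; AE at -126.1° ✓; |AE| = 12.30 ✓; ∠AET = 139.0° ✓; |ET| = 20.30 ✓; ∠ETZ = 131.1° ✓; |TZ| = 21.70 ✓; ∠TZQ = 91.30° ✓; |ZQ| = 8.499 ✓; ∠(ZQ, QS) = 90.00° ✓; |QS| = 28.20 ✓; ∠(QS, SW) = 90.00° ✓; |SW| = 26.50 ✓; ∠SWN = 144.7° ✓; |WN| = 16.60 ✗.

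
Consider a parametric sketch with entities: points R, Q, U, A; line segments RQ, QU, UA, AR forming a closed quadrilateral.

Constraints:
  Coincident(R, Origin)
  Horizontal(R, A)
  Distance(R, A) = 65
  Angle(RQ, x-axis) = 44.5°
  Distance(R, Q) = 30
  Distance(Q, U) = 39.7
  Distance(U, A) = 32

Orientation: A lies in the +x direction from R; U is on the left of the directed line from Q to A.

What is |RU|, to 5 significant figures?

67.505

R is at the origin; R and A share the same y with |RA| = 65.0 and A in +x, so A = (65.0, 0). RQ runs at 44.5° with |RQ| = 30.0, so Q = (21.398, 21.027). U is determined by |QU| = 39.7 and |UA| = 32.0 together: it lies at the intersection of circle(Q, 39.7) and circle(A, 32.0). With |QA| = 48.408, the foot of the radical line on QA is 29.906 from Q and the perpendicular offset is √(39.7² − 29.906²) = 26.109. Taking the left-of-QA solution: U = (59.676, 31.554).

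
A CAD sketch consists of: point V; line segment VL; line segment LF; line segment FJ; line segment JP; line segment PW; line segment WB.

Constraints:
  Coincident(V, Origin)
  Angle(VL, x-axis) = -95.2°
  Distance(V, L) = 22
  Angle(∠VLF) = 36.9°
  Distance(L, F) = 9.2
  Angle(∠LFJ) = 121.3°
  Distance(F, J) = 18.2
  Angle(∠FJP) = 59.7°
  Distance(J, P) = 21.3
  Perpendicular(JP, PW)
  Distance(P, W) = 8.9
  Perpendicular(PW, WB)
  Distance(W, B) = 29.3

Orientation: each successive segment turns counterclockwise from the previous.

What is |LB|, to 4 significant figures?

27.29

V is at the origin; VL runs at -95.2° with length 22.0, so L = (-1.994, -21.91). ∠VLF = 36.9° gives LF at 47.90° from the x-axis; with |LF| = 9.2, F = (4.174, -15.08). ∠LFJ = 121.3° gives FJ at 106.6° from the x-axis; with |FJ| = 18.2, J = (-1.026, 2.358). ∠FJP = 59.7° gives JP at -133.1° from the x-axis; with |JP| = 21.3, P = (-15.58, -13.19). The perpendicularity gives PW at right angles to JP, so PW runs at -43.10°; with |PW| = 8.9, W = (-9.081, -19.28). PW ⟂ WB, so WB runs at 46.90°; with |WB| = 29.3, B = (10.94, 2.118). Then |LB| = |B − L| = 27.29.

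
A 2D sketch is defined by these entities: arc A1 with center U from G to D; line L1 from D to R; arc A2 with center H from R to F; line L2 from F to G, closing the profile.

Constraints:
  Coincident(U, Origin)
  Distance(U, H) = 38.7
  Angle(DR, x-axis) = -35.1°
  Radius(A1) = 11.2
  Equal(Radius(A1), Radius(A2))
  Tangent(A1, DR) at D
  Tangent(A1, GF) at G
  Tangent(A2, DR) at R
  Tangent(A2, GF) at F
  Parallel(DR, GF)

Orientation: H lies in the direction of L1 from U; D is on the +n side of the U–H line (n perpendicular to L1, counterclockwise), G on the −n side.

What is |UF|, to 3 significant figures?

40.3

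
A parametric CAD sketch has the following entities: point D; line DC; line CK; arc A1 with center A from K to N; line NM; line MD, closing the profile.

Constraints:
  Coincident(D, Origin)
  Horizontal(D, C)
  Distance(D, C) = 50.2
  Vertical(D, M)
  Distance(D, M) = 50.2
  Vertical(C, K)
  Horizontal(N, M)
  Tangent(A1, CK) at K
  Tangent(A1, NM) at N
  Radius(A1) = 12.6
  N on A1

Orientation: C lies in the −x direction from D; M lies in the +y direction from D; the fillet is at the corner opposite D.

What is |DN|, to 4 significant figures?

62.72

D is at the origin; D and C share the same y with |DC| = 50.2 and C on the −x side, so C = (-50.20, 0.000). D and M share the same x with |DM| = 50.2 and M on the +y side, so M = (0.000, 50.20). The virtual corner opposite D is at (-50.20, 50.20). The tangent condition forces AK to be normal to CK and A1 meets NM tangentially, so AN is at right angles to NM, with radius 12.6, so the center A sits 12.6 in from both sides at A = (-37.60, 37.60). That places the tangent points at K = (-50.20, 37.60) on CK and N = (-37.60, 50.20) on NM. Then |DN| = |N − D| = 62.72.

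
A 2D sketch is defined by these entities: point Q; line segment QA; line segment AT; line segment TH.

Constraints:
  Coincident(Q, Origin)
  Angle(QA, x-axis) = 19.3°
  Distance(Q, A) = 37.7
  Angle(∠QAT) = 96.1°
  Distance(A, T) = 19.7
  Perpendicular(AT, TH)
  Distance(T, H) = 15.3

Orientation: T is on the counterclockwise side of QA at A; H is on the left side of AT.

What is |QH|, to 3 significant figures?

32.5

Q is at the origin; QA runs at 19.3° with length 37.7, so A = 37.7·(cos 19.3°, sin 19.3°) = (35.6, 12.5). ∠QAT = 96.1°, so AT runs at 19.3° + (180° − 96.1°) = 103° from the x-axis; with |AT| = 19.7, T = A + 19.7·(cos 103°, sin 103°) = (31.1, 31.6). The perpendicularity gives TH at right angles to AT; with |TH| = 15.3 on the left of AT, H = T + 15.3·(-0.974, -0.228) = (16.2, 28.1). Then |QH| = |H − Q| = 32.5.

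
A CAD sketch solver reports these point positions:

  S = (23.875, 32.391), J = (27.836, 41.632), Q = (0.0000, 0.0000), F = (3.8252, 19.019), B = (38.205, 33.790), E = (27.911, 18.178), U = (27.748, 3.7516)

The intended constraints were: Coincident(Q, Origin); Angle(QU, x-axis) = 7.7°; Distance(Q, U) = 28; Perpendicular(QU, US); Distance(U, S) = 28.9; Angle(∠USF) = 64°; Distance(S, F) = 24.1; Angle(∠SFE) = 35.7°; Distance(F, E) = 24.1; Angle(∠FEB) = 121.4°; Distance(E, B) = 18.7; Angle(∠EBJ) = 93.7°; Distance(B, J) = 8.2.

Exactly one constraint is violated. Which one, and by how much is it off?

Distance(B, J) = 8.2 — off by 4.80.

Q = (0.00, 0.00) ✓; QU at 7.700° ✓; |QU| = 28.00 ✓; ∠(QU, US) = 90.00° ✓; |US| = 28.90 ✓; ∠USF = 64.00° ✓; |SF| = 24.10 ✓; ∠SFE = 35.70° ✓; |FE| = 24.10 ✓; ∠FEB = 121.4° ✓; |EB| = 18.70 ✓; ∠EBJ = 93.70° ✓; |BJ| = 13.00 ✗.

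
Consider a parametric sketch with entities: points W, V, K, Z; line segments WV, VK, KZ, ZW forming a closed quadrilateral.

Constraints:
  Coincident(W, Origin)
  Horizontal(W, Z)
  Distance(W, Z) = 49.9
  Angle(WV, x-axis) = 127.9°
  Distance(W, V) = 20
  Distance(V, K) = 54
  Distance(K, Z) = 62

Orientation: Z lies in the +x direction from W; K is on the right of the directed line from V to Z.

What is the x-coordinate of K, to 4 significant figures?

0.003502

W is at the origin; WZ is horizontal with |WZ| = 49.9 and Z in +x, so Z = (49.9, 0). WV runs at 127.9° with |WV| = 20.0, so V = (-12.29, 15.78). K is determined by |VK| = 54.0 and |KZ| = 62.0 together: it lies at the intersection of circle(V, 54.0) and circle(Z, 62.0). With |VZ| = 64.16, the foot of the radical line on VZ is 24.85 from V and the perpendicular offset is √(54.0² − 24.85²) = 47.94. Taking the right-of-VZ solution: K = (0.003502, -36.80).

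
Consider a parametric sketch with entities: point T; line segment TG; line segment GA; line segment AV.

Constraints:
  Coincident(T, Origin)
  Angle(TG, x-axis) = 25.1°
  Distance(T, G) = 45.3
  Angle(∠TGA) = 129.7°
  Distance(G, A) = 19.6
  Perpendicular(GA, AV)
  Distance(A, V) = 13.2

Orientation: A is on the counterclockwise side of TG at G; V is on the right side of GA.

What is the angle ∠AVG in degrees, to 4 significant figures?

56.04°

∠TGA = 129.7°, so GA runs at 25.1° + (180° − 129.7°) = 75.40° from the x-axis; with |GA| = 19.6, A = G + 19.6·(cos 75.40°, sin 75.40°) = (45.96, 38.18). GA ⟂ AV; with |AV| = 13.2 on the right of GA, V = A + 13.2·(0.9677, -0.2521) = (58.74, 34.86). Then cos ∠AVG = VA·VG / (|VA||VG|), giving 56.04°.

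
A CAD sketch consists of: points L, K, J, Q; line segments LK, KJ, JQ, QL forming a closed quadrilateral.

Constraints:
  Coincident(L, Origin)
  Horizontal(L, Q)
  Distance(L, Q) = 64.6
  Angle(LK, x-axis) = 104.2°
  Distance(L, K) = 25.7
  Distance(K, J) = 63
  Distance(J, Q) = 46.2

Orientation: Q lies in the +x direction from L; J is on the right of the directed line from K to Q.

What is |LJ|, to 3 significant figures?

39.5

Checks: |KJ| = 63.00 ✓; |JQ| = 46.20 ✓.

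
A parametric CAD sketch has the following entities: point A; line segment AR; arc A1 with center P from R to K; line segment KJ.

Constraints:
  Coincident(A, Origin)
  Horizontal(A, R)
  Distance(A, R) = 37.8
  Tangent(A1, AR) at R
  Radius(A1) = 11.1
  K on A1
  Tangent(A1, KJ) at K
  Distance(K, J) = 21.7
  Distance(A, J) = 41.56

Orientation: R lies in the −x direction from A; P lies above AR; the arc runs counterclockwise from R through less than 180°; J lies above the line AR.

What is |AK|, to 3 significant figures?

28.8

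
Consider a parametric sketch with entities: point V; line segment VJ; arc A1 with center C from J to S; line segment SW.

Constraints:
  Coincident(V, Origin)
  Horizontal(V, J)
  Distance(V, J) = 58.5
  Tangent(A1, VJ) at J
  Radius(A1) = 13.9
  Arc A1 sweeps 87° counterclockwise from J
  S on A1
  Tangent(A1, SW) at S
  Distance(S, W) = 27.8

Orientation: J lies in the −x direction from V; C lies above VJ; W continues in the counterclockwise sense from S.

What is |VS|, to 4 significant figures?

46.52

A1 meets VJ tangentially, so CJ is at right angles to VJ, so C = J + (0, 13.9) = (-58.50, 13.90). On A1, J sits at bearing -90° from C; an 87° counterclockwise sweep puts S at bearing -3°, so S = C + 13.9·(cos -3°, sin -3°) = (-44.62, 13.17). Then |VS| = |S − V| = 46.52.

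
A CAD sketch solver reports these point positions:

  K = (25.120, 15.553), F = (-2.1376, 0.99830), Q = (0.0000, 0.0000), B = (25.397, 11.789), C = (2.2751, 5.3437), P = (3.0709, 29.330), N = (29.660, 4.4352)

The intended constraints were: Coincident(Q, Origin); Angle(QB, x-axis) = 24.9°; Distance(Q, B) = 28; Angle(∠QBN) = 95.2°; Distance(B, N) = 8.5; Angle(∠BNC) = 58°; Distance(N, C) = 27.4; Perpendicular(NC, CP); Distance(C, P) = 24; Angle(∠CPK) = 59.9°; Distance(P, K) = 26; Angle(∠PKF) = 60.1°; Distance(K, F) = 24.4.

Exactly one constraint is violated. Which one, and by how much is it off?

Distance(K, F) = 24.4 — off by 6.50.

Q = (0.00, 0.00) ✓; QB at 24.90° ✓; |QB| = 28.00 ✓; ∠QBN = 95.20° ✓; |BN| = 8.500 ✓; ∠BNC = 58.00° ✓; |NC| = 27.40 ✓; ∠(NC, CP) = 90.00° ✓; |CP| = 24.00 ✓; ∠CPK = 59.90° ✓; |PK| = 26.00 ✓; ∠PKF = 60.10° ✓; |KF| = 30.90 ✗.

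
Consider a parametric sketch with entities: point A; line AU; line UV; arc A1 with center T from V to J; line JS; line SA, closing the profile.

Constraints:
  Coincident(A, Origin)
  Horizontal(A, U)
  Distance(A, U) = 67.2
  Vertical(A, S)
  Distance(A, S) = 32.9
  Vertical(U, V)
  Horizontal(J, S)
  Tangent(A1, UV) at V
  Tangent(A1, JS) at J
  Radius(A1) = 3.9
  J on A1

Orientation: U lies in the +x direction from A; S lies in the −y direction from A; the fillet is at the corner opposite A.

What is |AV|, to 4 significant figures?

73.19

The virtual corner opposite A is at (67.20, -32.90). A1 meets UV tangentially, so TV is at right angles to UV and the tangent condition forces TJ to be normal to JS, with radius 3.9, so the center T sits 3.9 in from both sides at T = (63.30, -29.00). That places the tangent points at V = (67.20, -29.00) on UV and J = (63.30, -32.90) on JS. Then |AV| = |V − A| = 73.19.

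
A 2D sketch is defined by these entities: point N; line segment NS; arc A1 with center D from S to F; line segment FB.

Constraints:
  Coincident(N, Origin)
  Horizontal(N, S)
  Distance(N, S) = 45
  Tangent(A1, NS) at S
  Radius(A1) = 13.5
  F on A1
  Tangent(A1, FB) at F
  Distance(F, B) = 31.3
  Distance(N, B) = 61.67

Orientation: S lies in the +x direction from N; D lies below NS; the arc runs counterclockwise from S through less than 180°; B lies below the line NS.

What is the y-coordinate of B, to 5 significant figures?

-47.176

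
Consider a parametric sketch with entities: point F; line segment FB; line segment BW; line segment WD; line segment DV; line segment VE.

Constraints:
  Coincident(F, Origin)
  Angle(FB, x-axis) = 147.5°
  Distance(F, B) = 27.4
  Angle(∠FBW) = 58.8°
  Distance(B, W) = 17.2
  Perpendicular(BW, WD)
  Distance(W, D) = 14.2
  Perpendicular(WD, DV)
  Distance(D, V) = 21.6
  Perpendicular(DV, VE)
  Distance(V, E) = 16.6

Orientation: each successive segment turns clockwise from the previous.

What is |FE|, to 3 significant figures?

31.8

WD is perpendicular to DV, so DV runs at -154°; with |DV| = 21.6, V = (-20.8, 0.0424). DV ⟂ VE, so VE runs at 116°; with |VE| = 16.6, E = (-28.1, 14.9). Then |FE| = |E − F| = 31.8.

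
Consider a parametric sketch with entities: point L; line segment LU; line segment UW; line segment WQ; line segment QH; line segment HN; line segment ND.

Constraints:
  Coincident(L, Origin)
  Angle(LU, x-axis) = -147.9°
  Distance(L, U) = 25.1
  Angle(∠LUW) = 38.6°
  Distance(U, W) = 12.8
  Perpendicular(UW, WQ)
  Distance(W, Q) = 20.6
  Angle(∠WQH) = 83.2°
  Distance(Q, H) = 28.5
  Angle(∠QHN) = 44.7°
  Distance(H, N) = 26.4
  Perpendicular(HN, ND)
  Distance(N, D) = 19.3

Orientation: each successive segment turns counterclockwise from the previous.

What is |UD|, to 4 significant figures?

23.65

L is at the origin; LU runs at -147.9° with length 25.1, so U = (-21.26, -13.34). ∠LUW = 38.6° gives UW at -6.500° from the x-axis; with |UW| = 12.8, W = (-8.545, -14.79). UW is perpendicular to WQ, so WQ runs at 83.50°; with |WQ| = 20.6, Q = (-6.213, 5.680). ∠WQH = 83.2° gives QH at -179.7° from the x-axis; with |QH| = 28.5, H = (-34.71, 5.531). ∠QHN = 44.7° gives HN at -44.40° from the x-axis; with |HN| = 26.4, N = (-15.85, -12.94). HN ⟂ ND, so ND runs at 45.60°; with |ND| = 19.3, D = (-2.347, 0.8495). Then |UD| = |D − U| = 23.65.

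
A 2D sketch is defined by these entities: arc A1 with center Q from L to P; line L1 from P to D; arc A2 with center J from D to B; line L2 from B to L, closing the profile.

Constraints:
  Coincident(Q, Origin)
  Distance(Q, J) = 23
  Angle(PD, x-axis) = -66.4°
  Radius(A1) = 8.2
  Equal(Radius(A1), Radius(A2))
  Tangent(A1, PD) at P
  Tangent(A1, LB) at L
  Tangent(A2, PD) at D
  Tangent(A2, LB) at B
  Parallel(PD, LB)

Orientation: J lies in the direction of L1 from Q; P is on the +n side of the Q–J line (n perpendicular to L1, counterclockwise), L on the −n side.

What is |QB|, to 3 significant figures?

24.4

Tangency of A1 to both parallel lines with radius 8.2 puts P and L at Q ± 8.2·n: P = (7.51, 3.28), L = (-7.51, -3.28). Equal radii place D and B the same way about J: D = J + 8.2·n = (16.7, -17.8), B = J − 8.2·n = (1.69, -24.4). Then |QB| = |B − Q| = 24.4.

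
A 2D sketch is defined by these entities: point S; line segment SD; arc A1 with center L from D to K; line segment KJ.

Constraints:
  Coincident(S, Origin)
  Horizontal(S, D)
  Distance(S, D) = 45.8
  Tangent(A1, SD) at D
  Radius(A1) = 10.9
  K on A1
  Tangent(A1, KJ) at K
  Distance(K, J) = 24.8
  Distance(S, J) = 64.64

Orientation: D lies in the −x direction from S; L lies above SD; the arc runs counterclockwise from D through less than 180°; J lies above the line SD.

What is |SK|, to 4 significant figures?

41.36

Checks: |LK| = 10.90 ✓; ∠(LK, KJ) = 90.00° ✓; |KJ| = 24.80 ✓; |SJ| = 64.64 ✓.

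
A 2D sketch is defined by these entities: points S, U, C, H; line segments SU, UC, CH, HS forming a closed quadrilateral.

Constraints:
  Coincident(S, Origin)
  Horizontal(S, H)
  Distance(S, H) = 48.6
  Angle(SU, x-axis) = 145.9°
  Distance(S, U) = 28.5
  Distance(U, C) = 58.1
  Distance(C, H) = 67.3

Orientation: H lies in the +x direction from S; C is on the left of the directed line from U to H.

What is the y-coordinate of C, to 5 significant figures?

58.733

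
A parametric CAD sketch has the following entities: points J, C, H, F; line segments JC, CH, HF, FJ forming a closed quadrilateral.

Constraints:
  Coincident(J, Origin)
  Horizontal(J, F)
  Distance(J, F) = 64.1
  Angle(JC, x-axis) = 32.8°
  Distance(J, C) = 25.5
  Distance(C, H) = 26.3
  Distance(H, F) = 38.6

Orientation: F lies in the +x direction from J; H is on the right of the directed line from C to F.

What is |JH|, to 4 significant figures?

29.79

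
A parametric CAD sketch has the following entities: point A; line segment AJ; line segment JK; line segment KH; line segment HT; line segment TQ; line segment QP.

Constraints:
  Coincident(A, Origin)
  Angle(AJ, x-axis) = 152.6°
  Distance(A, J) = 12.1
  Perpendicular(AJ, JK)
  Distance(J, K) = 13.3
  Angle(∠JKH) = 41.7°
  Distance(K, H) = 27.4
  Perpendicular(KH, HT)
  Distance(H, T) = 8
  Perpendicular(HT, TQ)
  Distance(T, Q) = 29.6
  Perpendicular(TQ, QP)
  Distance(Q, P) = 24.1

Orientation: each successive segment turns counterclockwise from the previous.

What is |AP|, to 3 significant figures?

25.7

A is at the origin; AJ runs at 152.6° with length 12.1, so J = (-10.7, 5.57). The perpendicularity gives JK at right angles to AJ, so JK runs at -117°; with |JK| = 13.3, K = (-16.9, -6.24). ∠JKH = 41.7° gives KH at 20.9° from the x-axis; with |KH| = 27.4, H = (8.73, 3.54). KH ⟂ HT, so HT runs at 111°; with |HT| = 8.0, T = (5.88, 11.0). HT ⟂ TQ, so TQ runs at -159°; with |TQ| = 29.6, Q = (-21.8, 0.449). TQ ⟂ QP, so QP runs at -69.1°; with |QP| = 24.1, P = (-13.2, -22.1). Then |AP| = |P − A| = 25.7.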